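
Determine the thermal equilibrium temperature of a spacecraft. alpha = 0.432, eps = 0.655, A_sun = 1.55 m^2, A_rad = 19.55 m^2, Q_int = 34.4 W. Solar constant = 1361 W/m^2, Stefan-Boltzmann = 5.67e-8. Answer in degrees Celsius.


Numerator = alpha*S*A_sun + Q_int = 0.432*1361*1.55 + 34.4 = 945.7256 W
Denominator = eps*sigma*A_rad = 0.655*5.67e-8*19.55 = 7.2605768e-07 W/K^4
T^4 = 1.3025489e+09 K^4
T = 189.9759 K = -83.1741 C

-83.1741 degrees Celsius


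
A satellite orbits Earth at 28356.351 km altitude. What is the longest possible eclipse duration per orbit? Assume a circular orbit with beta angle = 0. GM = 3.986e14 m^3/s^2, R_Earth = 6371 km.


r = 34727.3510 km
T = 1073.4145 min
Eclipse fraction = arcsin(R_E/r)/pi = arcsin(6371.0000/34727.3510)/pi
= arcsin(0.1834577)/pi = 0.05872904
Eclipse duration = 0.05872904 * 1073.4145 = 63.0406 min

63.0406 minutes


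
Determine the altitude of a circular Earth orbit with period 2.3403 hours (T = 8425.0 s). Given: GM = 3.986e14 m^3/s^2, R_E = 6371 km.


T = 8425.0 s
r = (mu*T^2/(4*pi^2))^(1/3) = (3.986e14 * 8425.0^2 / (4*pi^2))^(1/3)
r = 8.9489578e+06 m = 8948.9578 km
alt = r - R_E = 8948.9578 - 6371 = 2577.9578 km

2577.9578 km


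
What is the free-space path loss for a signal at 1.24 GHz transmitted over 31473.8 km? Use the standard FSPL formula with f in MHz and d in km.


f = 1.24 GHz = 1240.0000 MHz
d = 31473.8 km
FSPL = 32.44 + 20*log10(1240.0000) + 20*log10(31473.8)
FSPL = 32.44 + 61.8684 + 89.9590
FSPL = 184.2674 dB

184.2674 dB


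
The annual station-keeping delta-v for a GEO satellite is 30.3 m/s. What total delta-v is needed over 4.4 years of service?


dV = rate * years = 30.3 * 4.4
dV = 133.3200 m/s

133.3200 m/s


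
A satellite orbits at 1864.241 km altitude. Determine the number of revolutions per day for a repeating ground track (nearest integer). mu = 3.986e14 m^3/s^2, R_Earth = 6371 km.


r = 8.235241e+06 m
T = 2*pi*sqrt(r^3/mu) = 7437.4779 s = 123.9580 min
revs/day = 1440 / 123.9580 = 11.6168
Rounded: 12 revolutions per day

12 revolutions per day


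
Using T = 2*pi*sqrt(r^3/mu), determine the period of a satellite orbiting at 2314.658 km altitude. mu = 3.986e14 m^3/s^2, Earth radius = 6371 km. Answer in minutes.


r = 8685.6580 km = 8.685658e+06 m
T = 2*pi*sqrt(r^3/mu) = 2*pi*sqrt(6.5525173e+20 / 3.986e14)
T = 8055.9230 s = 134.2654 min

134.2654 minutes


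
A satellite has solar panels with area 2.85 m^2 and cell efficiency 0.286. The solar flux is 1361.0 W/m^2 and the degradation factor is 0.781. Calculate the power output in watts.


P = area * eta * S * degradation
P = 2.85 * 0.286 * 1361.0 * 0.781
P = 866.4032 W

866.4032 W


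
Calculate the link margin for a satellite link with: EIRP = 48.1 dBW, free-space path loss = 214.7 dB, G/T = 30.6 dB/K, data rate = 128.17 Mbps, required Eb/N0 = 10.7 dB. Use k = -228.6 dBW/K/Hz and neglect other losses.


C/N0 = EIRP - FSPL + G/T - k = 48.1 - 214.7 + 30.6 - (-228.6)
C/N0 = 92.6000 dB-Hz
R_b = 128.17 Mbps = 1.2817e+08 bps -> 10*log10(R_b) = 81.0779 dB-Hz
Eb/N0 = C/N0 - 10*log10(R_b) = 92.6000 - 81.0779 = 11.5221 dB
Margin = Eb/N0 - Eb/N0_req = 11.5221 - 10.7 = 0.8221362 dB (link closes)

0.8221 dB


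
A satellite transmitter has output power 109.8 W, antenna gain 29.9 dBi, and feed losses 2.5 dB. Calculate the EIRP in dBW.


Pt = 109.8 W = 20.4060 dBW
EIRP = Pt_dBW + Gt - losses = 20.4060 + 29.9 - 2.5 = 47.8060 dBW

47.8060 dBW


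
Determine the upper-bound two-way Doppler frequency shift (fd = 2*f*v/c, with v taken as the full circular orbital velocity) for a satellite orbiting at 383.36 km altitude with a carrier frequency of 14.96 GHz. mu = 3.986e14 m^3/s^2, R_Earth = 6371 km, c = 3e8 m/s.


r = 6.75436e+06 m
v = sqrt(mu/r) = 7682.0397 m/s (worst-case radial velocity)
f = 14.96 GHz = 1.496e+10 Hz
fd = 2*f*v/c = 2*1.496e+10*7682.0397/3.0e+08
fd = 766155.4222 Hz

766155.4222 Hz


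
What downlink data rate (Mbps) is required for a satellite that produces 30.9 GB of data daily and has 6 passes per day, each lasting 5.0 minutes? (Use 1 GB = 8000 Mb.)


total contact time = 6 * 5.0 * 60 = 1800.0000 s
data = 30.9 GB = 247200.0000 Mb
rate = 247200.0000 / 1800.0000 = 137.3333 Mbps

137.3333 Mbps


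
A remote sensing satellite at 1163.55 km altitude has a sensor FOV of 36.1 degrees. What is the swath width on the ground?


FOV = 36.1 deg = 0.6300639 rad
swath = 2 * alt * tan(FOV/2) = 2 * 1163.55 * tan(0.3150319)
swath = 2 * 1163.55 * 0.3258848
swath = 758.3664 km

758.3664 km


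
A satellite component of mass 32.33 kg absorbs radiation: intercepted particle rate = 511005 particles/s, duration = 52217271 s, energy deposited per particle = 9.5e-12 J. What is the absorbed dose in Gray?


Total energy deposited = rate * time * E_per
  = 511005 * 52217271 * 9.5e-12 = 253.4912 J
Dose = E_total / mass = 253.4912 / 32.33
Dose = 7.8407 Gy

7.8407 Gy


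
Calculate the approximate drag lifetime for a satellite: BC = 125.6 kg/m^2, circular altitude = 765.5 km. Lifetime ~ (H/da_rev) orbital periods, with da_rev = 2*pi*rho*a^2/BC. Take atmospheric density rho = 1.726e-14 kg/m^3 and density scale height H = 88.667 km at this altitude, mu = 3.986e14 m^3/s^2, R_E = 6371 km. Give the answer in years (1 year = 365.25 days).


a = R_E + alt = 7136.5000 km = 7.1365e+06 m
da_rev = 2*pi*rho*a^2/BC = 2*pi*1.726e-14*(7.1365e+06)^2/125.6 = 0.0439745659 m per revolution
N = H/da_rev = 88667.0000 m / 0.0439745659 m = 2.0163246e+06 revolutions
P = 2*pi*sqrt(a^3/mu) = 5999.8325 s
lifetime = N*P = 2.0163246e+06 * 5999.8325 = 1.209761e+10 s = 140018.6345 days
years = 140018.6345 / 365.25 = 383.3501 years

383.3501 years


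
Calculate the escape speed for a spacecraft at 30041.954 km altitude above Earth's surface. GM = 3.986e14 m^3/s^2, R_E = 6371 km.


r = 6371.0 + 30041.954 = 36412.9540 km = 3.6412954e+07 m
v_esc = sqrt(2*mu/r) = sqrt(2*3.986e14 / 3.6412954e+07)
v_esc = 4679.0285 m/s = 4.6790 km/s

4.6790 km/s


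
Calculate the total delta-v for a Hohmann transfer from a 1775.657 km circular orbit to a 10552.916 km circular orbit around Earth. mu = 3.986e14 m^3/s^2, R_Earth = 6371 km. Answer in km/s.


r1 = 8146.6570 km = 8.146657e+06 m
r2 = 16923.9160 km = 1.6923916e+07 m
dv1 = sqrt(mu/r1)*(sqrt(2*r2/(r1+r2)) - 1) = 1132.7398 m/s
dv2 = sqrt(mu/r2)*(1 - sqrt(2*r1/(r1+r2))) = 940.7106 m/s
total dv = |dv1| + |dv2| = 1132.7398 + 940.7106 = 2073.4504 m/s = 2.0735 km/s

2.0735 km/s


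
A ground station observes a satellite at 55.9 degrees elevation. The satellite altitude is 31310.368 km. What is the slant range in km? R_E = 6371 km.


h = 31310.368 km, el = 55.9 deg
d = -R_E*sin(el) + sqrt((R_E*sin(el))^2 + 2*R_E*h + h^2)
d = -6371.0000*sin(0.9756391) + sqrt((6371.0000*0.8280603)^2 + 2*6371.0000*31310.368 + 31310.368^2)
d = 32236.1260 km

32236.1260 km


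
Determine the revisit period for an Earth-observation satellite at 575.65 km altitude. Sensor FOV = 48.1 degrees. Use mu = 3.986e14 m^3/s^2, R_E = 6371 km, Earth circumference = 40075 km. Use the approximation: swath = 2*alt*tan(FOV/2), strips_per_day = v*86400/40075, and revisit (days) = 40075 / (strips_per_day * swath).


swath = 2*575.65*tan(0.4197517) = 513.7961 km
v = sqrt(mu/r) = 7574.9704 m/s = 7.5750 km/s
strips/day = v*86400/40075 = 7.5750*86400/40075 = 16.3313
coverage/day = strips * swath = 16.3313 * 513.7961 = 8390.9660 km
revisit = 40075 / 8390.9660 = 4.7760 days

4.7760 days


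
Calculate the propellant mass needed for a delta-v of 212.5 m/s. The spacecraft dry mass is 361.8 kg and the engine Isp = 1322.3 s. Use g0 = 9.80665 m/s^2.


ve = Isp * g0 = 1322.3 * 9.80665 = 12967.333295 m/s
mass ratio = exp(dv/ve) = exp(212.5/12967.333295) = 1.01652234
m_prop = m_dry * (mr - 1) = 361.8 * (1.01652234 - 1)
m_prop = 5.9778 kg

5.9778 kg


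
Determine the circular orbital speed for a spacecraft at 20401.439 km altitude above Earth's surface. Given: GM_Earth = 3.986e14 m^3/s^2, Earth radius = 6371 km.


r = R_E + alt = 6371.0 + 20401.439 = 26772.4390 km = 2.6772439e+07 m
v = sqrt(mu/r) = sqrt(3.986e14 / 2.6772439e+07) = 3858.5549 m/s = 3.8586 km/s

3.8586 km/s


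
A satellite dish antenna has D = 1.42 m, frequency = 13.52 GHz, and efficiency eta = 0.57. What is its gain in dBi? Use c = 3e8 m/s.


lambda = c/f = 3e8 / 1.352e+10 = 0.02218935 m
G = eta*(pi*D/lambda)^2 = 0.57*(pi*1.42/0.02218935)^2
G = 23038.9225 (linear)
G = 10*log10(23038.9225) = 43.6246 dBi

43.6246 dBi


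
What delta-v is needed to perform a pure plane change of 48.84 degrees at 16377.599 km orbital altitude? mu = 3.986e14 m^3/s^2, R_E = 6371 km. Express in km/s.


r = 22748.5990 km = 2.2748599e+07 m
V = sqrt(mu/r) = 4185.9238 m/s
di = 48.84 deg = 0.8524188 rad
dV = 2*V*sin(di/2) = 2*4185.9238*sin(0.4262094)
dV = 3461.1084 m/s = 3.4611 km/s

3.4611 km/s


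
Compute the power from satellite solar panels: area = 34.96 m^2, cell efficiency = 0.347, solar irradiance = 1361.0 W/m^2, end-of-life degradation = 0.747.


P = area * eta * S * degradation
P = 34.96 * 0.347 * 1361.0 * 0.747
P = 12333.3094 W

12333.3094 W


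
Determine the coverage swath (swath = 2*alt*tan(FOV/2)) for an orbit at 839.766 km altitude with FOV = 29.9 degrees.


FOV = 29.9 deg = 0.5218534 rad
swath = 2 * alt * tan(FOV/2) = 2 * 839.766 * tan(0.2609267)
swath = 2 * 839.766 * 0.2670141
swath = 448.4587 km

448.4587 km


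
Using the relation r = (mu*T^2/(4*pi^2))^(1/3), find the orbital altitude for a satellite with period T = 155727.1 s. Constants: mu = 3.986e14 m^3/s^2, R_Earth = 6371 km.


T = 155727.1 s
r = (mu*T^2/(4*pi^2))^(1/3) = (3.986e14 * 155727.1^2 / (4*pi^2))^(1/3)
r = 6.2560755e+07 m = 62560.7553 km
alt = r - R_E = 62560.7553 - 6371 = 56189.7553 km

56189.7553 km


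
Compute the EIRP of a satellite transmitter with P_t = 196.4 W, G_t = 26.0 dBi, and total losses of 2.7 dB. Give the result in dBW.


Pt = 196.4 W = 22.9314 dBW
EIRP = Pt_dBW + Gt - losses = 22.9314 + 26.0 - 2.7 = 46.2314 dBW

46.2314 dBW


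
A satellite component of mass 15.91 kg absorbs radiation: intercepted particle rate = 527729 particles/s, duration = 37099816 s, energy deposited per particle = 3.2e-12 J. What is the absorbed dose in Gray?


Total energy deposited = rate * time * E_per
  = 527729 * 37099816 * 3.2e-12 = 62.6517 J
Dose = E_total / mass = 62.6517 / 15.91
Dose = 3.9379 Gy

3.9379 Gy


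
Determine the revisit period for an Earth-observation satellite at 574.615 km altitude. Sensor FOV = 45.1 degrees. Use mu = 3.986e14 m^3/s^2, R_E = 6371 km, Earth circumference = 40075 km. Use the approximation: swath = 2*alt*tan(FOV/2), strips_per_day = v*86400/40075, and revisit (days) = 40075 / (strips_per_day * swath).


swath = 2*574.615*tan(0.3935717) = 477.2020 km
v = sqrt(mu/r) = 7575.5347 m/s = 7.5755 km/s
strips/day = v*86400/40075 = 7.5755*86400/40075 = 16.3325
coverage/day = strips * swath = 16.3325 * 477.2020 = 7793.9174 km
revisit = 40075 / 7793.9174 = 5.1418 days

5.1418 days


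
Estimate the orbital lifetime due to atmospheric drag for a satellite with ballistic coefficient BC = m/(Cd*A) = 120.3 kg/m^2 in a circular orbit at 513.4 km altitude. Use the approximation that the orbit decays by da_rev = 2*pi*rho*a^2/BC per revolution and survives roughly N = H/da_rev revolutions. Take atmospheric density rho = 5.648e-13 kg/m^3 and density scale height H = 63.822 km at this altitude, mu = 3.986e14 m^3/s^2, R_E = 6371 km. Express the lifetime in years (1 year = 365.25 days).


a = R_E + alt = 6884.4000 km = 6.8844e+06 m
da_rev = 2*pi*rho*a^2/BC = 2*pi*5.648e-13*(6.8844e+06)^2/120.3 = 1.398109 m per revolution
N = H/da_rev = 63822.0000 m / 1.398109 m = 45648.7919 revolutions
P = 2*pi*sqrt(a^3/mu) = 5684.7368 s
lifetime = N*P = 45648.7919 * 5684.7368 = 2.5950137e+08 s = 3003.4881 days
years = 3003.4881 / 365.25 = 8.2231 years

8.2231 years


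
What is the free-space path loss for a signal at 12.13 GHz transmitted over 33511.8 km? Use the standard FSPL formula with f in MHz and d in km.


f = 12.13 GHz = 12130.0000 MHz
d = 33511.8 km
FSPL = 32.44 + 20*log10(12130.0000) + 20*log10(33511.8)
FSPL = 32.44 + 81.6772 + 90.5040
FSPL = 204.6212 dB

204.6212 dB


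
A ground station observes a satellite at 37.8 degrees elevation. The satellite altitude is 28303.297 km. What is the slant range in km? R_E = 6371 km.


h = 28303.297 km, el = 37.8 deg
d = -R_E*sin(el) + sqrt((R_E*sin(el))^2 + 2*R_E*h + h^2)
d = -6371.0000*sin(0.6597345) + sqrt((6371.0000*0.6129071)^2 + 2*6371.0000*28303.297 + 28303.297^2)
d = 30402.0917 km

30402.0917 km


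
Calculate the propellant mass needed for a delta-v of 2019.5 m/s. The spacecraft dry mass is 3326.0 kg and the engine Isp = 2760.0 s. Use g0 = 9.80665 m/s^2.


ve = Isp * g0 = 2760.0 * 9.80665 = 27066.354000 m/s
mass ratio = exp(dv/ve) = exp(2019.5/27066.354000) = 1.07746702
m_prop = m_dry * (mr - 1) = 3326.0 * (1.07746702 - 1)
m_prop = 257.6553 kg

257.6553 kg


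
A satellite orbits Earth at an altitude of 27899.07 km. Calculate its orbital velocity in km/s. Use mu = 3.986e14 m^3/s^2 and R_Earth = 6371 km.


r = R_E + alt = 6371.0 + 27899.07 = 34270.0700 km = 3.427007e+07 m
v = sqrt(mu/r) = sqrt(3.986e14 / 3.427007e+07) = 3410.4458 m/s = 3.4104 km/s

3.4104 km/s


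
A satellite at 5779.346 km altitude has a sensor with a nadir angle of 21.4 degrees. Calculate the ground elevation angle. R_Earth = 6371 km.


r = R_E + alt = 12150.3460 km
Law of sines in the satellite / Earth-center / ground-point triangle:
  sin(nadir)/R_E = sin(90 + el)/r  =>  cos(el) = (r/R_E)*sin(nadir)
cos(el) = (12150.3460 / 6371.0000) * sin(21.4 deg) = 0.6958687
el = arccos(0.6958687) = 45.9035 deg
(Earth-central angle = 90 - nadir - el = 22.6965 deg)

45.9035 degrees


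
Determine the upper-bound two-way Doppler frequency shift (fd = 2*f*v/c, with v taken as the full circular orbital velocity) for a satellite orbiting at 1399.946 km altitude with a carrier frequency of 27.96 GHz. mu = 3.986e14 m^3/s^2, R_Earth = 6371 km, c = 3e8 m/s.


r = 7.770946e+06 m
v = sqrt(mu/r) = 7161.9569 m/s (worst-case radial velocity)
f = 27.96 GHz = 2.796e+10 Hz
fd = 2*f*v/c = 2*2.796e+10*7161.9569/3.0e+08
fd = 1.3349888e+06 Hz

1.3350e+06 Hz


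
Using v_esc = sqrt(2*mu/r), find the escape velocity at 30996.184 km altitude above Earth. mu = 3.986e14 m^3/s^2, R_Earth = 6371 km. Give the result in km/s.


r = 6371.0 + 30996.184 = 37367.1840 km = 3.7367184e+07 m
v_esc = sqrt(2*mu/r) = sqrt(2*3.986e14 / 3.7367184e+07)
v_esc = 4618.8989 m/s = 4.6189 km/s

4.6189 km/s


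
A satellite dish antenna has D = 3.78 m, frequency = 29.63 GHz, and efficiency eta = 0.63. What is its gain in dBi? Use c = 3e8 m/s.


lambda = c/f = 3e8 / 2.963e+10 = 0.01012487 m
G = eta*(pi*D/lambda)^2 = 0.63*(pi*3.78/0.01012487)^2
G = 866651.8891 (linear)
G = 10*log10(866651.8891) = 59.3784 dBi

59.3784 dBi


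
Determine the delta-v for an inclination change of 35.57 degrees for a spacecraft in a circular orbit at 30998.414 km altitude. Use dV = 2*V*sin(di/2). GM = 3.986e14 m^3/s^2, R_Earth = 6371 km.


r = 37369.4140 km = 3.7369414e+07 m
V = sqrt(mu/r) = 3265.9573 m/s
di = 35.57 deg = 0.6208136 rad
dV = 2*V*sin(di/2) = 2*3265.9573*sin(0.3104068)
dV = 1995.1474 m/s = 1.9951 km/s

1.9951 km/s


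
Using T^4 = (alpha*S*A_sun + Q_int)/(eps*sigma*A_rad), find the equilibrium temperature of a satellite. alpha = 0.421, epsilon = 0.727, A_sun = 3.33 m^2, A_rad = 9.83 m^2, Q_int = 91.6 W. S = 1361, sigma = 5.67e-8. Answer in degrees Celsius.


Numerator = alpha*S*A_sun + Q_int = 0.421*1361*3.33 + 91.6 = 1999.6267 W
Denominator = eps*sigma*A_rad = 0.727*5.67e-8*9.83 = 4.0520145e-07 W/K^4
T^4 = 4.9348953e+09 K^4
T = 265.0449 K = -8.1051 C

-8.1051 degrees Celsius


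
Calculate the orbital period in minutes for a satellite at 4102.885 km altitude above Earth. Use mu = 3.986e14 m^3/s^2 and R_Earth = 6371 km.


r = 10473.8850 km = 1.0473885e+07 m
T = 2*pi*sqrt(r^3/mu) = 2*pi*sqrt(1.1490089e+21 / 3.986e14)
T = 10667.7523 s = 177.7959 min

177.7959 minutes


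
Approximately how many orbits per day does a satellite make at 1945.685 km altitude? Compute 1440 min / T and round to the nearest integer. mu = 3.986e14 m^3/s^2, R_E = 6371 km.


r = 8.316685e+06 m
T = 2*pi*sqrt(r^3/mu) = 7548.0818 s = 125.8014 min
revs/day = 1440 / 125.8014 = 11.4466
Rounded: 11 revolutions per day

11 revolutions per day


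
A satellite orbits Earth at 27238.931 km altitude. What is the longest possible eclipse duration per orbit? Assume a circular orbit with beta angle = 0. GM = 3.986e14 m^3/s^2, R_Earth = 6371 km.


r = 33609.9310 km
T = 1022.0247 min
Eclipse fraction = arcsin(R_E/r)/pi = arcsin(6371.0000/33609.9310)/pi
= arcsin(0.1895571)/pi = 0.0607052
Eclipse duration = 0.0607052 * 1022.0247 = 62.0422 min

62.0422 minutes


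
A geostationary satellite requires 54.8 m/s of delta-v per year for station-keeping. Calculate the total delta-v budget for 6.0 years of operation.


dV = rate * years = 54.8 * 6.0
dV = 328.8000 m/s

328.8000 m/s


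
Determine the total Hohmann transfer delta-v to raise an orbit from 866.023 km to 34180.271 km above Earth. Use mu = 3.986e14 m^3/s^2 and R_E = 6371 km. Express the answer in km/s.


r1 = 7237.0230 km = 7.237023e+06 m
r2 = 40551.2710 km = 4.0551271e+07 m
dv1 = sqrt(mu/r1)*(sqrt(2*r2/(r1+r2)) - 1) = 2246.7408 m/s
dv2 = sqrt(mu/r2)*(1 - sqrt(2*r1/(r1+r2))) = 1409.7654 m/s
total dv = |dv1| + |dv2| = 2246.7408 + 1409.7654 = 3656.5062 m/s = 3.6565 km/s

3.6565 km/s


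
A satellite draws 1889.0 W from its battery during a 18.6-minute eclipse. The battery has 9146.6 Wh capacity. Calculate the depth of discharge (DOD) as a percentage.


E_used = P * t / 60 = 1889.0 * 18.6 / 60 = 585.5900 Wh
DOD = E_used / E_total * 100 = 585.5900 / 9146.6 * 100
DOD = 6.4023 %

6.4023 %


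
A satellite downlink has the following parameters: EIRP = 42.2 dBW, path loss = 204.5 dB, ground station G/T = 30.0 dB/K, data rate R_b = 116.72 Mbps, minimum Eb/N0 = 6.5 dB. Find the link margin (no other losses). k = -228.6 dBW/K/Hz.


C/N0 = EIRP - FSPL + G/T - k = 42.2 - 204.5 + 30.0 - (-228.6)
C/N0 = 96.3000 dB-Hz
R_b = 116.72 Mbps = 1.1672e+08 bps -> 10*log10(R_b) = 80.6715 dB-Hz
Eb/N0 = C/N0 - 10*log10(R_b) = 96.3000 - 80.6715 = 15.6285 dB
Margin = Eb/N0 - Eb/N0_req = 15.6285 - 6.5 = 9.1285 dB (link closes)

9.1285 dB


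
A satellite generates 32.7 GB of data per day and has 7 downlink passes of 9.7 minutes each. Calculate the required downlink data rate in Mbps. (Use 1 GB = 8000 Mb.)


total contact time = 7 * 9.7 * 60 = 4074.0000 s
data = 32.7 GB = 261600.0000 Mb
rate = 261600.0000 / 4074.0000 = 64.2121 Mbps

64.2121 Mbps


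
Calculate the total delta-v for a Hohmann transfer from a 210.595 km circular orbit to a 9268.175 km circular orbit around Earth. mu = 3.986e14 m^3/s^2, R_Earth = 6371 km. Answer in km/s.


r1 = 6581.5950 km = 6.581595e+06 m
r2 = 15639.1750 km = 1.5639175e+07 m
dv1 = sqrt(mu/r1)*(sqrt(2*r2/(r1+r2)) - 1) = 1450.8430 m/s
dv2 = sqrt(mu/r2)*(1 - sqrt(2*r1/(r1+r2))) = 1162.8509 m/s
total dv = |dv1| + |dv2| = 1450.8430 + 1162.8509 = 2613.6940 m/s = 2.6137 km/s

2.6137 km/s


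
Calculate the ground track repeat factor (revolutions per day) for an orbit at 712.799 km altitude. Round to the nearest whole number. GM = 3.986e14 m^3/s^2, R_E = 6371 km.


r = 7.083799e+06 m
T = 2*pi*sqrt(r^3/mu) = 5933.4948 s = 98.8916 min
revs/day = 1440 / 98.8916 = 14.5614
Rounded: 15 revolutions per day

15 revolutions per day


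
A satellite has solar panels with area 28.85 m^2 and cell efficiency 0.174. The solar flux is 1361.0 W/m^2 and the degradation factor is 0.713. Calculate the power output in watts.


P = area * eta * S * degradation
P = 28.85 * 0.174 * 1361.0 * 0.713
P = 4871.2758 W

4871.2758 W


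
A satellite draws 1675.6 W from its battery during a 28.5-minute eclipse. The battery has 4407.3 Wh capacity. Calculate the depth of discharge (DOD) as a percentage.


E_used = P * t / 60 = 1675.6 * 28.5 / 60 = 795.9100 Wh
DOD = E_used / E_total * 100 = 795.9100 / 4407.3 * 100
DOD = 18.0589 %

18.0589 %


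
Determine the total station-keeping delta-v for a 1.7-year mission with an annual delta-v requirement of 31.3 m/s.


dV = rate * years = 31.3 * 1.7
dV = 53.2100 m/s

53.2100 m/s


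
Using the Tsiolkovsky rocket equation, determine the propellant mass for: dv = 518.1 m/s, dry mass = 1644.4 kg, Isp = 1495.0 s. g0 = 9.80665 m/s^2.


ve = Isp * g0 = 1495.0 * 9.80665 = 14660.941750 m/s
mass ratio = exp(dv/ve) = exp(518.1/14660.941750) = 1.03597063
m_prop = m_dry * (mr - 1) = 1644.4 * (1.03597063 - 1)
m_prop = 59.1501 kg

59.1501 kg


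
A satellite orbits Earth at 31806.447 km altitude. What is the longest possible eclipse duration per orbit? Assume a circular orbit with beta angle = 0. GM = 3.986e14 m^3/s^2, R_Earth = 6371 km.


r = 38177.4470 km
T = 1237.2866 min
Eclipse fraction = arcsin(R_E/r)/pi = arcsin(6371.0000/38177.4470)/pi
= arcsin(0.1668786)/pi = 0.05336881
Eclipse duration = 0.05336881 * 1237.2866 = 66.0325 min

66.0325 minutes


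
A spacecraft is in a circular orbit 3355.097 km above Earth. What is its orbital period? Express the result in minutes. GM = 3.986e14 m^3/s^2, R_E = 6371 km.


r = 9726.0970 km = 9.726097e+06 m
T = 2*pi*sqrt(r^3/mu) = 2*pi*sqrt(9.2005924e+20 / 3.986e14)
T = 9545.9491 s = 159.0992 min

159.0992 minutes


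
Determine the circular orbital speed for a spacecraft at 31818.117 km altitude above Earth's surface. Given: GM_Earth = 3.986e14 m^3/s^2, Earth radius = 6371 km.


r = R_E + alt = 6371.0 + 31818.117 = 38189.1170 km = 3.8189117e+07 m
v = sqrt(mu/r) = sqrt(3.986e14 / 3.8189117e+07) = 3230.7164 m/s = 3.2307 km/s

3.2307 km/s


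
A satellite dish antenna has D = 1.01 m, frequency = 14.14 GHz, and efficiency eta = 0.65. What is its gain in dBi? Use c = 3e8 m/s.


lambda = c/f = 3e8 / 1.414e+10 = 0.02121641 m
G = eta*(pi*D/lambda)^2 = 0.65*(pi*1.01/0.02121641)^2
G = 14538.2509 (linear)
G = 10*log10(14538.2509) = 41.6251 dBi

41.6251 dBi


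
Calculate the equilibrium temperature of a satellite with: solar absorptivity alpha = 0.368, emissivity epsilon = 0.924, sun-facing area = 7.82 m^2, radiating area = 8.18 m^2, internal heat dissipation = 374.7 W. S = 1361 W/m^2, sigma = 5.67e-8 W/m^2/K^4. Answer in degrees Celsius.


Numerator = alpha*S*A_sun + Q_int = 0.368*1361*7.82 + 374.7 = 4291.3314 W
Denominator = eps*sigma*A_rad = 0.924*5.67e-8*8.18 = 4.2855674e-07 W/K^4
T^4 = 1.001345e+10 K^4
T = 316.3340 K = 43.1840 C

43.1840 degrees Celsius


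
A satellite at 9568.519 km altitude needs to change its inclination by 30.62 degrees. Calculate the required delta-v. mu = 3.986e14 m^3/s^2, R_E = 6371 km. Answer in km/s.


r = 15939.5190 km = 1.5939519e+07 m
V = sqrt(mu/r) = 5000.7028 m/s
di = 30.62 deg = 0.5344198 rad
dV = 2*V*sin(di/2) = 2*5000.7028*sin(0.2672099)
dV = 2640.7850 m/s = 2.6408 km/s

2.6408 km/s


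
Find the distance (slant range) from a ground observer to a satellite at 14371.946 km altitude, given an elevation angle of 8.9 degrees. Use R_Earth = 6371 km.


h = 14371.946 km, el = 8.9 deg
d = -R_E*sin(el) + sqrt((R_E*sin(el))^2 + 2*R_E*h + h^2)
d = -6371.0000*sin(0.1553343) + sqrt((6371.0000*0.1547104)^2 + 2*6371.0000*14371.946 + 14371.946^2)
d = 18779.2508 km

18779.2508 km


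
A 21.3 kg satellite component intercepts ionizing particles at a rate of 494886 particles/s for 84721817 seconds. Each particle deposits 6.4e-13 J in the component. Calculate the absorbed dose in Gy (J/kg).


Total energy deposited = rate * time * E_per
  = 494886 * 84721817 * 6.4e-13 = 26.8337 J
Dose = E_total / mass = 26.8337 / 21.3
Dose = 1.2598 Gy

1.2598 Gy


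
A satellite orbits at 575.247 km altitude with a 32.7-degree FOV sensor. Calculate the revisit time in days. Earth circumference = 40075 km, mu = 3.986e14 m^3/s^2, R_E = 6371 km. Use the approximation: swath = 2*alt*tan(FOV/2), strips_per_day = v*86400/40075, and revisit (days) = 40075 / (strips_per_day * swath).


swath = 2*575.247*tan(0.2853613) = 337.5181 km
v = sqrt(mu/r) = 7575.1901 m/s = 7.5752 km/s
strips/day = v*86400/40075 = 7.5752*86400/40075 = 16.3318
coverage/day = strips * swath = 16.3318 * 337.5181 = 5512.2745 km
revisit = 40075 / 5512.2745 = 7.2701 days

7.2701 days


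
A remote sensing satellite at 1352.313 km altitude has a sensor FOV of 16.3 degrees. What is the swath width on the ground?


FOV = 16.3 deg = 0.2844887 rad
swath = 2 * alt * tan(FOV/2) = 2 * 1352.313 * tan(0.1422443)
swath = 2 * 1352.313 * 0.1432115
swath = 387.3336 km

387.3336 km


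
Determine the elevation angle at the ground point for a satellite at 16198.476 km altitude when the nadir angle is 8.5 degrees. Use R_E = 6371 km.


r = R_E + alt = 22569.4760 km
Law of sines in the satellite / Earth-center / ground-point triangle:
  sin(nadir)/R_E = sin(90 + el)/r  =>  cos(el) = (r/R_E)*sin(nadir)
cos(el) = (22569.4760 / 6371.0000) * sin(8.5 deg) = 0.5236197
el = arccos(0.5236197) = 58.4246 deg
(Earth-central angle = 90 - nadir - el = 23.0754 deg)

58.4246 degrees


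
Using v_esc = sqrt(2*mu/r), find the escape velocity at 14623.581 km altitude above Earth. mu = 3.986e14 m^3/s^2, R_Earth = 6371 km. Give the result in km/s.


r = 6371.0 + 14623.581 = 20994.5810 km = 2.0994581e+07 m
v_esc = sqrt(2*mu/r) = sqrt(2*3.986e14 / 2.0994581e+07)
v_esc = 6162.1184 m/s = 6.1621 km/s

6.1621 km/s


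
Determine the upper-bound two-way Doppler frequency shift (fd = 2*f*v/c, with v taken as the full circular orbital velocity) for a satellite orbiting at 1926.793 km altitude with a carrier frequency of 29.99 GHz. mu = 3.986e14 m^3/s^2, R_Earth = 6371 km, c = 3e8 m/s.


r = 8.297793e+06 m
v = sqrt(mu/r) = 6930.8636 m/s (worst-case radial velocity)
f = 29.99 GHz = 2.999e+10 Hz
fd = 2*f*v/c = 2*2.999e+10*6930.8636/3.0e+08
fd = 1.3857107e+06 Hz

1.3857e+06 Hz


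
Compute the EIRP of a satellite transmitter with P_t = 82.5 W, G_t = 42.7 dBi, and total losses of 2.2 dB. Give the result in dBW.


Pt = 82.5 W = 19.1645 dBW
EIRP = Pt_dBW + Gt - losses = 19.1645 + 42.7 - 2.2 = 59.6645 dBW

59.6645 dBW


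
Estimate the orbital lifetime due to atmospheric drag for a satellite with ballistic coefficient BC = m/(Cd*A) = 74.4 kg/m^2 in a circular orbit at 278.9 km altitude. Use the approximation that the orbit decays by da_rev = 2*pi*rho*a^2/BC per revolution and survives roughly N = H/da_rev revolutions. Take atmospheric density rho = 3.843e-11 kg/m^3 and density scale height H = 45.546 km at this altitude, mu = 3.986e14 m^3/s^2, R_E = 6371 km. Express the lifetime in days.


a = R_E + alt = 6649.9000 km = 6.6499e+06 m
da_rev = 2*pi*rho*a^2/BC = 2*pi*3.843e-11*(6.6499e+06)^2/74.4 = 143.518388 m per revolution
N = H/da_rev = 45546.0000 m / 143.518388 m = 317.3531 revolutions
P = 2*pi*sqrt(a^3/mu) = 5396.7698 s
lifetime = N*P = 317.3531 * 5396.7698 = 1.7126814e+06 s = 19.8227 days

19.8227 days


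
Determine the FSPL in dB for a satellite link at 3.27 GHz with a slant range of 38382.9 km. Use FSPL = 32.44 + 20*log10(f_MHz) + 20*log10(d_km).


f = 3.27 GHz = 3270.0000 MHz
d = 38382.9 km
FSPL = 32.44 + 20*log10(3270.0000) + 20*log10(38382.9)
FSPL = 32.44 + 70.2910 + 91.6828
FSPL = 194.4137 dB

194.4137 dB


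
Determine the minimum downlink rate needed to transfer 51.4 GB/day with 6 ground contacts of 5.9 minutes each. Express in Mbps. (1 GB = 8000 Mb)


total contact time = 6 * 5.9 * 60 = 2124.0000 s
data = 51.4 GB = 411200.0000 Mb
rate = 411200.0000 / 2124.0000 = 193.5970 Mbps

193.5970 Mbps


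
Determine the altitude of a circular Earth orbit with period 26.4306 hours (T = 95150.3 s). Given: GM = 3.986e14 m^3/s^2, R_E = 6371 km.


T = 95150.3 s
r = (mu*T^2/(4*pi^2))^(1/3) = (3.986e14 * 95150.3^2 / (4*pi^2))^(1/3)
r = 4.5047009e+07 m = 45047.0090 km
alt = r - R_E = 45047.0090 - 6371 = 38676.0090 km

38676.0090 km


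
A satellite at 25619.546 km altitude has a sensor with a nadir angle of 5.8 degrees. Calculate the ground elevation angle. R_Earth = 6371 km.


r = R_E + alt = 31990.5460 km
Law of sines in the satellite / Earth-center / ground-point triangle:
  sin(nadir)/R_E = sin(90 + el)/r  =>  cos(el) = (r/R_E)*sin(nadir)
cos(el) = (31990.5460 / 6371.0000) * sin(5.8 deg) = 0.5074315
el = arccos(0.5074315) = 59.5071 deg
(Earth-central angle = 90 - nadir - el = 24.6929 deg)

59.5071 degrees


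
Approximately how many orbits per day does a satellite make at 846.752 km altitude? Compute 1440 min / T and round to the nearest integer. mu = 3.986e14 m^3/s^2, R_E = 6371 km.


r = 7.217752e+06 m
T = 2*pi*sqrt(r^3/mu) = 6102.5895 s = 101.7098 min
revs/day = 1440 / 101.7098 = 14.1579
Rounded: 14 revolutions per day

14 revolutions per day


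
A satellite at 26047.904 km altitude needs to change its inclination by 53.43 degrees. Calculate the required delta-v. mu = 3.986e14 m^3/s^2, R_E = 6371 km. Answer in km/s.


r = 32418.9040 km = 3.2418904e+07 m
V = sqrt(mu/r) = 3506.4648 m/s
di = 53.43 deg = 0.9325294 rad
dV = 2*V*sin(di/2) = 2*3506.4648*sin(0.4662647)
dV = 3152.6826 m/s = 3.1527 km/s

3.1527 km/s


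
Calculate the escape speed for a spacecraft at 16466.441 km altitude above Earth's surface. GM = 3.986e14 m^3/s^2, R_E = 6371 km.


r = 6371.0 + 16466.441 = 22837.4410 km = 2.2837441e+07 m
v_esc = sqrt(2*mu/r) = sqrt(2*3.986e14 / 2.2837441e+07)
v_esc = 5908.2645 m/s = 5.9083 km/s

5.9083 km/s


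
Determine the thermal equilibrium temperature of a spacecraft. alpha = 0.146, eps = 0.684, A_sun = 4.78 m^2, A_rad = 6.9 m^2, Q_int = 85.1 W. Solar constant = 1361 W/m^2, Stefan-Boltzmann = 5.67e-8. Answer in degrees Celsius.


Numerator = alpha*S*A_sun + Q_int = 0.146*1361*4.78 + 85.1 = 1034.9147 W
Denominator = eps*sigma*A_rad = 0.684*5.67e-8*6.9 = 2.6760132e-07 W/K^4
T^4 = 3.8673751e+09 K^4
T = 249.3757 K = -23.7743 C

-23.7743 degrees Celsius


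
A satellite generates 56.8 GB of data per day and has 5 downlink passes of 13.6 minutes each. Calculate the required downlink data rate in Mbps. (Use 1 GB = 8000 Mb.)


total contact time = 5 * 13.6 * 60 = 4080.0000 s
data = 56.8 GB = 454400.0000 Mb
rate = 454400.0000 / 4080.0000 = 111.3725 Mbps

111.3725 Mbps


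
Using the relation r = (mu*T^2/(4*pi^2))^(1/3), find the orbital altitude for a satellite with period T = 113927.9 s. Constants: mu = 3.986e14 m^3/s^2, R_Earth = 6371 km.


T = 113927.9 s
r = (mu*T^2/(4*pi^2))^(1/3) = (3.986e14 * 113927.9^2 / (4*pi^2))^(1/3)
r = 5.0794019e+07 m = 50794.0194 km
alt = r - R_E = 50794.0194 - 6371 = 44423.0194 km

44423.0194 km


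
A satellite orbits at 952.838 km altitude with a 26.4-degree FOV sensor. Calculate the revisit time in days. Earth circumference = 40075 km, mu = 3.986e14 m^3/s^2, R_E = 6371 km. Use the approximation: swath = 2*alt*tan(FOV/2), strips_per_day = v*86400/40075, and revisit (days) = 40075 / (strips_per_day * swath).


swath = 2*952.838*tan(0.2303835) = 446.9723 km
v = sqrt(mu/r) = 7377.3312 m/s = 7.3773 km/s
strips/day = v*86400/40075 = 7.3773*86400/40075 = 15.9052
coverage/day = strips * swath = 15.9052 * 446.9723 = 7109.1892 km
revisit = 40075 / 7109.1892 = 5.6371 days

5.6371 days


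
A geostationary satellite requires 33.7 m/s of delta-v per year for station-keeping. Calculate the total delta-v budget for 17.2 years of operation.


dV = rate * years = 33.7 * 17.2
dV = 579.6400 m/s

579.6400 m/s


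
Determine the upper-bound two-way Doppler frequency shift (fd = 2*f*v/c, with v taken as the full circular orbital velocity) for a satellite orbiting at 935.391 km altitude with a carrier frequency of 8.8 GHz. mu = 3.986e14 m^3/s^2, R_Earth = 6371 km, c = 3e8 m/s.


r = 7.306391e+06 m
v = sqrt(mu/r) = 7386.1342 m/s (worst-case radial velocity)
f = 8.8 GHz = 8.8e+09 Hz
fd = 2*f*v/c = 2*8.8e+09*7386.1342/3.0e+08
fd = 433319.8713 Hz

433319.8713 Hz


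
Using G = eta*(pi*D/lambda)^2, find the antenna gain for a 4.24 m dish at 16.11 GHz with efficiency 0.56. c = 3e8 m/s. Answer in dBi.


lambda = c/f = 3e8 / 1.611e+10 = 0.01862197 m
G = eta*(pi*D/lambda)^2 = 0.56*(pi*4.24/0.01862197)^2
G = 286528.6522 (linear)
G = 10*log10(286528.6522) = 54.5717 dBi

54.5717 dBi


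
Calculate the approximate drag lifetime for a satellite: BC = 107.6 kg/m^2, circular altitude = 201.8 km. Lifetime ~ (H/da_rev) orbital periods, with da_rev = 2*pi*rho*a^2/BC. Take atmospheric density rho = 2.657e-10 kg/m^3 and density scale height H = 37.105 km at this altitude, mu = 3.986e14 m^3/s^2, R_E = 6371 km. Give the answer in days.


a = R_E + alt = 6572.8000 km = 6.5728e+06 m
da_rev = 2*pi*rho*a^2/BC = 2*pi*2.657e-10*(6.5728e+06)^2/107.6 = 670.285750 m per revolution
N = H/da_rev = 37105.0000 m / 670.285750 m = 55.3570 revolutions
P = 2*pi*sqrt(a^3/mu) = 5303.1859 s
lifetime = N*P = 55.3570 * 5303.1859 = 293568.3939 s = 3.3978 days

3.3978 days


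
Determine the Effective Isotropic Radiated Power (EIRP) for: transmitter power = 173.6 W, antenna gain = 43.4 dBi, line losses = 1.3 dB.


Pt = 173.6 W = 22.3955 dBW
EIRP = Pt_dBW + Gt - losses = 22.3955 + 43.4 - 1.3 = 64.4955 dBW

64.4955 dBW


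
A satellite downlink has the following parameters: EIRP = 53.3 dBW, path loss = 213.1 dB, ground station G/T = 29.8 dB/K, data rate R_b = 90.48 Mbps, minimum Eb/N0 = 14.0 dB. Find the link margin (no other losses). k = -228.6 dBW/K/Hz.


C/N0 = EIRP - FSPL + G/T - k = 53.3 - 213.1 + 29.8 - (-228.6)
C/N0 = 98.6000 dB-Hz
R_b = 90.48 Mbps = 9.048e+07 bps -> 10*log10(R_b) = 79.5655 dB-Hz
Eb/N0 = C/N0 - 10*log10(R_b) = 98.6000 - 79.5655 = 19.0345 dB
Margin = Eb/N0 - Eb/N0_req = 19.0345 - 14.0 = 5.0345 dB (link closes)

5.0345 dB


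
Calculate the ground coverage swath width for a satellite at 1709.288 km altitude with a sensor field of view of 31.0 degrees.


FOV = 31.0 deg = 0.5410521 rad
swath = 2 * alt * tan(FOV/2) = 2 * 1709.288 * tan(0.270526)
swath = 2 * 1709.288 * 0.2773245
swath = 948.0550 km

948.0550 km


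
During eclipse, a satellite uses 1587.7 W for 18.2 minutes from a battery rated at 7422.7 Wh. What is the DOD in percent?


E_used = P * t / 60 = 1587.7 * 18.2 / 60 = 481.6023 Wh
DOD = E_used / E_total * 100 = 481.6023 / 7422.7 * 100
DOD = 6.4882 %

6.4882 %


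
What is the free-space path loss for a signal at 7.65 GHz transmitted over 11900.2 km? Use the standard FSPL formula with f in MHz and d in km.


f = 7.65 GHz = 7650.0000 MHz
d = 11900.2 km
FSPL = 32.44 + 20*log10(7650.0000) + 20*log10(11900.2)
FSPL = 32.44 + 77.6732 + 81.5111
FSPL = 191.6243 dB

191.6243 dB


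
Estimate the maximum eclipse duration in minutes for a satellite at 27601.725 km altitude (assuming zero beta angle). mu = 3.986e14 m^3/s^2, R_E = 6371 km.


r = 33972.7250 km
T = 1038.6173 min
Eclipse fraction = arcsin(R_E/r)/pi = arcsin(6371.0000/33972.7250)/pi
= arcsin(0.1875328)/pi = 0.06004909
Eclipse duration = 0.06004909 * 1038.6173 = 62.3680 min

62.3680 minutes


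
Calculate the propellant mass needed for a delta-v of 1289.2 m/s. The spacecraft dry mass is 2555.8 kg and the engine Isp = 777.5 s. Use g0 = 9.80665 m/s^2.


ve = Isp * g0 = 777.5 * 9.80665 = 7624.670375 m/s
mass ratio = exp(dv/ve) = exp(1289.2/7624.670375) = 1.18421809
m_prop = m_dry * (mr - 1) = 2555.8 * (1.18421809 - 1)
m_prop = 470.8246 kg

470.8246 kg


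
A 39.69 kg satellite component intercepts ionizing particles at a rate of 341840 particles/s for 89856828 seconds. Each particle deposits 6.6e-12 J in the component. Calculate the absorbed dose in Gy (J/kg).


Total energy deposited = rate * time * E_per
  = 341840 * 89856828 * 6.6e-12 = 202.7299 J
Dose = E_total / mass = 202.7299 / 39.69
Dose = 5.1078 Gy

5.1078 Gy


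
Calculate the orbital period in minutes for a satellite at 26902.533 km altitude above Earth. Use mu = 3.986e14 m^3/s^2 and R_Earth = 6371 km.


r = 33273.5330 km = 3.3273533e+07 m
T = 2*pi*sqrt(r^3/mu) = 2*pi*sqrt(3.683806e+22 / 3.986e14)
T = 60403.1513 s = 1006.7192 min

1006.7192 minutes


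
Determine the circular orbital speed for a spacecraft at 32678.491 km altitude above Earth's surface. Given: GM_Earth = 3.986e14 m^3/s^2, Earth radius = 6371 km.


r = R_E + alt = 6371.0 + 32678.491 = 39049.4910 km = 3.9049491e+07 m
v = sqrt(mu/r) = sqrt(3.986e14 / 3.9049491e+07) = 3194.9271 m/s = 3.1949 km/s

3.1949 km/s


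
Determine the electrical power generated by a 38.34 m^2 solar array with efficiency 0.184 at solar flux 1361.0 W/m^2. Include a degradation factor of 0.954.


P = area * eta * S * degradation
P = 38.34 * 0.184 * 1361.0 * 0.954
P = 9159.5984 W

9159.5984 W


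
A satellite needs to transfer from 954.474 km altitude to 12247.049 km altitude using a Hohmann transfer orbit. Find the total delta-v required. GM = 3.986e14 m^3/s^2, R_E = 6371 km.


r1 = 7325.4740 km = 7.325474e+06 m
r2 = 18618.0490 km = 1.8618049e+07 m
dv1 = sqrt(mu/r1)*(sqrt(2*r2/(r1+r2)) - 1) = 1460.7680 m/s
dv2 = sqrt(mu/r2)*(1 - sqrt(2*r1/(r1+r2))) = 1149.8998 m/s
total dv = |dv1| + |dv2| = 1460.7680 + 1149.8998 = 2610.6678 m/s = 2.6107 km/s

2.6107 km/s


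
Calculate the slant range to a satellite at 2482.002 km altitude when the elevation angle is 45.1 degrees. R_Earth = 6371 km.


h = 2482.002 km, el = 45.1 deg
d = -R_E*sin(el) + sqrt((R_E*sin(el))^2 + 2*R_E*h + h^2)
d = -6371.0000*sin(0.7871435) + sqrt((6371.0000*0.7083398)^2 + 2*6371.0000*2482.002 + 2482.002^2)
d = 3112.8909 km

3112.8909 km


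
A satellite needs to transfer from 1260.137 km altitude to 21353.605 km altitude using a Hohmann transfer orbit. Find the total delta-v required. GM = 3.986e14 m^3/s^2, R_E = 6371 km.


r1 = 7631.1370 km = 7.631137e+06 m
r2 = 27724.6050 km = 2.7724605e+07 m
dv1 = sqrt(mu/r1)*(sqrt(2*r2/(r1+r2)) - 1) = 1823.6334 m/s
dv2 = sqrt(mu/r2)*(1 - sqrt(2*r1/(r1+r2))) = 1300.4772 m/s
total dv = |dv1| + |dv2| = 1823.6334 + 1300.4772 = 3124.1106 m/s = 3.1241 km/s

3.1241 km/s


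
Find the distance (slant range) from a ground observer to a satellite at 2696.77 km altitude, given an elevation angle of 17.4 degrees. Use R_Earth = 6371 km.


h = 2696.77 km, el = 17.4 deg
d = -R_E*sin(el) + sqrt((R_E*sin(el))^2 + 2*R_E*h + h^2)
d = -6371.0000*sin(0.3036873) + sqrt((6371.0000*0.2990408)^2 + 2*6371.0000*2696.77 + 2696.77^2)
d = 4822.7050 km

4822.7050 km


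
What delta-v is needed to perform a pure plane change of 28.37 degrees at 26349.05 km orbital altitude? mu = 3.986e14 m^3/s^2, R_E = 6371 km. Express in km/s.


r = 32720.0500 km = 3.272005e+07 m
V = sqrt(mu/r) = 3490.2912 m/s
di = 28.37 deg = 0.4951499 rad
dV = 2*V*sin(di/2) = 2*3490.2912*sin(0.247575)
dV = 1710.6167 m/s = 1.7106 km/s

1.7106 km/s


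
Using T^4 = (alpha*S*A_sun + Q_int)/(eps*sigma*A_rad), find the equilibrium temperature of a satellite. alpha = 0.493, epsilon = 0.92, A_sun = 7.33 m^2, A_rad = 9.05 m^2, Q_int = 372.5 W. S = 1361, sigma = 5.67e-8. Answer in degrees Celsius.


Numerator = alpha*S*A_sun + Q_int = 0.493*1361*7.33 + 372.5 = 5290.7321 W
Denominator = eps*sigma*A_rad = 0.92*5.67e-8*9.05 = 4.720842e-07 W/K^4
T^4 = 1.1207179e+10 K^4
T = 325.3674 K = 52.2174 C

52.2174 degrees Celsius


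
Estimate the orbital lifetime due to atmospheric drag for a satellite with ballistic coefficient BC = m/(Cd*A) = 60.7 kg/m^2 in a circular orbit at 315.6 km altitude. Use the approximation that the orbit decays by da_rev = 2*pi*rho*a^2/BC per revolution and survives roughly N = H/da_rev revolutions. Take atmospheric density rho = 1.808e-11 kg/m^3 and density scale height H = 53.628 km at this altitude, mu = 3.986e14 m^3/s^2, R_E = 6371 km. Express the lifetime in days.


a = R_E + alt = 6686.6000 km = 6.6866e+06 m
da_rev = 2*pi*rho*a^2/BC = 2*pi*1.808e-11*(6.6866e+06)^2/60.7 = 83.675881 m per revolution
N = H/da_rev = 53628.0000 m / 83.675881 m = 640.9015 revolutions
P = 2*pi*sqrt(a^3/mu) = 5441.5076 s
lifetime = N*P = 640.9015 * 5441.5076 = 3.4874705e+06 s = 40.3642 days

40.3642 days


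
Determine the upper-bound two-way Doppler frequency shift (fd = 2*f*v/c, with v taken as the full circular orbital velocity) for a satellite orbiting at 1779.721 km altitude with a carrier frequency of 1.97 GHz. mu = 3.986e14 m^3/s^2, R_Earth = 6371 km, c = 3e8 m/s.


r = 8.150721e+06 m
v = sqrt(mu/r) = 6993.1144 m/s (worst-case radial velocity)
f = 1.97 GHz = 1.97e+09 Hz
fd = 2*f*v/c = 2*1.97e+09*6993.1144/3.0e+08
fd = 91842.9026 Hz

91842.9026 Hz
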